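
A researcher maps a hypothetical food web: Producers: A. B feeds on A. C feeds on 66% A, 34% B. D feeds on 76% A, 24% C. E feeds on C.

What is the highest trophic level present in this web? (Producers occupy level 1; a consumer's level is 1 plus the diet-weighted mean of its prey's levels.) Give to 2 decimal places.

B: 1 + 1 = 2
C: 1 + (0.66×1 + 0.34×2) = 2.34
D: 1 + (0.76×1 + 0.24×2.34) = 2.3216
E: 1 + 2.34 = 3.34

3.34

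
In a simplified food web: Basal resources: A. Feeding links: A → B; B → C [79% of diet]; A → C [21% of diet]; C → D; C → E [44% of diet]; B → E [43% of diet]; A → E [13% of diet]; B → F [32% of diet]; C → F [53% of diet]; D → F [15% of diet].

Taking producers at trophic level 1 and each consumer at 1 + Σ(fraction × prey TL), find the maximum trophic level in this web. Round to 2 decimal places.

B: 1 + 1 = 2
C: 1 + (0.79×2 + 0.21×1) = 2.79
D: 1 + 2.79 = 3.79
E: 1 + (0.44×2.79 + 0.43×2 + 0.13×1) = 3.2176
F: 1 + (0.32×2 + 0.53×2.79 + 0.15×3.79) = 3.6872

3.79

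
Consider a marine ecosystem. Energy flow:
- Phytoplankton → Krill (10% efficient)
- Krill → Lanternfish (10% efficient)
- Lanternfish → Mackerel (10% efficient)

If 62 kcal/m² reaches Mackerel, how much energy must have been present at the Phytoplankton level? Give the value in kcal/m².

62000 kcal/m²

Cumulative transfer efficiency: 0.1 × 0.1 × 0.1 = 0.001
Phytoplankton energy = 62 / 0.001 = 62000 kcal/m²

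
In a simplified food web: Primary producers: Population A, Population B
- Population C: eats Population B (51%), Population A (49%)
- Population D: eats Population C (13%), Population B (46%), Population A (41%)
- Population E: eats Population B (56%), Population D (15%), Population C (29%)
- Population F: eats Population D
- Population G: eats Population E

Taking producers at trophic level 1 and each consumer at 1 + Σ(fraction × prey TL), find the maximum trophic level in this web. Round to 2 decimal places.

3.46

Population C: 1 + (0.51×1 + 0.49×1) = 2
Population D: 1 + (0.13×2 + 0.46×1 + 0.41×1) = 2.13
Population E: 1 + (0.56×1 + 0.15×2.13 + 0.29×2) = 2.4595
Population F: 1 + 2.13 = 3.13
Population G: 1 + 2.4595 = 3.4595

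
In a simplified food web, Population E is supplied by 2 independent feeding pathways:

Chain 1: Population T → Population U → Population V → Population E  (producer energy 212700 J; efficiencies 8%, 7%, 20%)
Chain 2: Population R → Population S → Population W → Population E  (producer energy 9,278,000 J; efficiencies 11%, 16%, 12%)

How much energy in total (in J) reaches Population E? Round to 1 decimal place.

Chain 1: 212700 × 0.08 × 0.07 × 0.2 = 238.224 J
Chain 2: 9278000 × 0.11 × 0.16 × 0.12 = 19595.136 J
Total at Population E: 238.224 + 19595.136 = 19833.36 J

19833.4 J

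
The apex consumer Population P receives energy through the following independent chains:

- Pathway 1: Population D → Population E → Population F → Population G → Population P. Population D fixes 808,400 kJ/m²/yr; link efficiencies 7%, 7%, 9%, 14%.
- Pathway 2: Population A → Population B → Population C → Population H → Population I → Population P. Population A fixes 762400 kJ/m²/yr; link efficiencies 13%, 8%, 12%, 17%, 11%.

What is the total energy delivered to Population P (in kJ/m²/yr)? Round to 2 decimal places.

67.70 kJ/m²/yr

Pathway 1: 808400 × 0.07 × 0.07 × 0.09 × 0.14 = 49.910616 kJ/m²/yr
Pathway 2: 762400 × 0.13 × 0.08 × 0.12 × 0.17 × 0.11 = 17.79258624 kJ/m²/yr
Total at Population P: 49.910616 + 17.79258624 = 67.70320224 kJ/m²/yr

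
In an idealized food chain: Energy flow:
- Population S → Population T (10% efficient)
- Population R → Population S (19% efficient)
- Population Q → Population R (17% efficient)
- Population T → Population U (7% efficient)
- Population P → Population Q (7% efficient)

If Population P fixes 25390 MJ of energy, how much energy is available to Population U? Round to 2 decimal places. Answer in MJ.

0.40 MJ

Population Q: 25390 × 0.07 = 1777.3 MJ
Population R: 1777.3 × 0.17 = 302.141 MJ
Population S: 302.141 × 0.19 = 57.40679 MJ
Population T: 57.40679 × 0.1 = 5.740679 MJ
Population U: 5.740679 × 0.07 = 0.40184753 MJ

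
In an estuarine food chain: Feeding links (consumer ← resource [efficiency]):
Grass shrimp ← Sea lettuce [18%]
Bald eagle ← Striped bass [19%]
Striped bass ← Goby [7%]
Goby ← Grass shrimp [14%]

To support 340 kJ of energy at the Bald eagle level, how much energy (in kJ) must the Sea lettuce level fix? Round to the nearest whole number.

Cumulative transfer efficiency: 0.18 × 0.14 × 0.07 × 0.19 = 0.00033516
Sea lettuce energy = 340 / 0.00033516 = 1014441 kJ

1014441 kJ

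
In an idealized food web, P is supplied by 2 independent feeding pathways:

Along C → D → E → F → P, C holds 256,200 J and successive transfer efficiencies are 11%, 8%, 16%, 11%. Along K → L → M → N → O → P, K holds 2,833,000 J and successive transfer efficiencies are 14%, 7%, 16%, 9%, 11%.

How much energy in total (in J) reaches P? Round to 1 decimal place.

83.7 J

Via C: 256200 × 0.11 × 0.08 × 0.16 × 0.11 = 39.680256 J
Via K: 2833000 × 0.14 × 0.07 × 0.16 × 0.09 × 0.11 = 43.9772256 J
Total at P: 39.680256 + 43.9772256 = 83.6574816 J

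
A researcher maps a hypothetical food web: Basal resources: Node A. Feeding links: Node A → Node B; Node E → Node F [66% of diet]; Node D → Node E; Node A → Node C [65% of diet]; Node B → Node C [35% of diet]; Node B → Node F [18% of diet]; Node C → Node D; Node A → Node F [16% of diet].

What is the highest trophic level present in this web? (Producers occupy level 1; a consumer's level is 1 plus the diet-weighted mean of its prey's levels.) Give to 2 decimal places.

Node B: 1 + 1 = 2
Node C: 1 + (0.35×2 + 0.65×1) = 2.35
Node D: 1 + 2.35 = 3.35
Node E: 1 + 3.35 = 4.35
Node F: 1 + (0.16×1 + 0.18×2 + 0.66×4.35) = 4.391

4.39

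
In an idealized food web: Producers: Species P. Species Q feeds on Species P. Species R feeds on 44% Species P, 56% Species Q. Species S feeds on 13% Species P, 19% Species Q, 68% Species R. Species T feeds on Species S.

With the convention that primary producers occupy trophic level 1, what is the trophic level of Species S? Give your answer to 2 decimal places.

3.25

Species Q: 1 + 1 = 2
Species R: 1 + (0.44×1 + 0.56×2) = 2.56
Species S: 1 + (0.13×1 + 0.19×2 + 0.68×2.56) = 3.2508
Species T: 1 + 3.2508 = 4.2508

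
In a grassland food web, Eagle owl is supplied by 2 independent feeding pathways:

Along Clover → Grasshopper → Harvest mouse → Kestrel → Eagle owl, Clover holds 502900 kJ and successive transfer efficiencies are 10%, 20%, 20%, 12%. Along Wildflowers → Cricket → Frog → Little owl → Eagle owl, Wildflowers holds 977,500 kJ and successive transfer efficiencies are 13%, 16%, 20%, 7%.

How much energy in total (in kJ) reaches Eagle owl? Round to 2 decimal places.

526.04 kJ

Via Clover: 502900 × 0.1 × 0.2 × 0.2 × 0.12 = 241.392 kJ
Via Wildflowers: 977500 × 0.13 × 0.16 × 0.2 × 0.07 = 284.648 kJ
Total at Eagle owl: 241.392 + 284.648 = 526.04 kJ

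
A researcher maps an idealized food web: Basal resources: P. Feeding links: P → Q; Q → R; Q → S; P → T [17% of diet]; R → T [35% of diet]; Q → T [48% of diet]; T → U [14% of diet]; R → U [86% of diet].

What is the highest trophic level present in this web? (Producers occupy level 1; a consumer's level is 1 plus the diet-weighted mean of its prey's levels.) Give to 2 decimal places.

4.03

Q: 1 + 1 = 2
R: 1 + 2 = 3
S: 1 + 2 = 3
T: 1 + (0.17×1 + 0.35×3 + 0.48×2) = 3.18
U: 1 + (0.14×3.18 + 0.86×3) = 4.0252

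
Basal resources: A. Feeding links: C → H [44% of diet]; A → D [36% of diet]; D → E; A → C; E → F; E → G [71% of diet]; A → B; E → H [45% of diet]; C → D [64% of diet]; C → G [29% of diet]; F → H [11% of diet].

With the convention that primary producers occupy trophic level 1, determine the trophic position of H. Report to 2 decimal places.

4.03

B: 1 + 1 = 2
C: 1 + 1 = 2
D: 1 + (0.36×1 + 0.64×2) = 2.64
E: 1 + 2.64 = 3.64
F: 1 + 3.64 = 4.64
G: 1 + (0.29×2 + 0.71×3.64) = 4.1644
H: 1 + (0.44×2 + 0.45×3.64 + 0.11×4.64) = 4.0284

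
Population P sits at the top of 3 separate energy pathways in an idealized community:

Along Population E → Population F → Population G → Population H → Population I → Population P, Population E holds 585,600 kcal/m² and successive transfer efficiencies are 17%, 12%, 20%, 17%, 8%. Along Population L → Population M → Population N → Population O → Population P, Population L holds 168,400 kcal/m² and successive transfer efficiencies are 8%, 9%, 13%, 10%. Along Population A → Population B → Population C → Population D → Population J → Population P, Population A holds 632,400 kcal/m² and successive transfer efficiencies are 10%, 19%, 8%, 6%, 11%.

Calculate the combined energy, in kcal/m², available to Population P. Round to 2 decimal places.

54.60 kcal/m²

Via Population E: 585600 × 0.17 × 0.12 × 0.2 × 0.17 × 0.08 = 32.4937728 kcal/m²
Via Population L: 168400 × 0.08 × 0.09 × 0.13 × 0.1 = 15.76224 kcal/m²
Via Population A: 632400 × 0.1 × 0.19 × 0.08 × 0.06 × 0.11 = 6.3442368 kcal/m²
Total at Population P: 32.4937728 + 15.76224 + 6.3442368 = 54.6002496 kcal/m²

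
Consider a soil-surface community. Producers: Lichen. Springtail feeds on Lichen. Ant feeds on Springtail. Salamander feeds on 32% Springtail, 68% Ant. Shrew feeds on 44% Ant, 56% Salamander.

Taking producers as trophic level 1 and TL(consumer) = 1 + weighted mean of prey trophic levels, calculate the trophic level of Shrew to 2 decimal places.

Springtail: 1 + 1 = 2
Ant: 1 + 2 = 3
Salamander: 1 + (0.32×2 + 0.68×3) = 3.68
Shrew: 1 + (0.44×3 + 0.56×3.68) = 4.3808

4.38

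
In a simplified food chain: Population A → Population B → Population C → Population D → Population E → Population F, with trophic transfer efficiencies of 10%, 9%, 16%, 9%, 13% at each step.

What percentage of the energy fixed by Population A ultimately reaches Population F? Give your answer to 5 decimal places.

0.00168%

Product of link efficiencies: 0.1 × 0.09 × 0.16 × 0.09 × 0.13 = 0.000016848
As a percentage: 0.000016848 × 100 = 0.00168%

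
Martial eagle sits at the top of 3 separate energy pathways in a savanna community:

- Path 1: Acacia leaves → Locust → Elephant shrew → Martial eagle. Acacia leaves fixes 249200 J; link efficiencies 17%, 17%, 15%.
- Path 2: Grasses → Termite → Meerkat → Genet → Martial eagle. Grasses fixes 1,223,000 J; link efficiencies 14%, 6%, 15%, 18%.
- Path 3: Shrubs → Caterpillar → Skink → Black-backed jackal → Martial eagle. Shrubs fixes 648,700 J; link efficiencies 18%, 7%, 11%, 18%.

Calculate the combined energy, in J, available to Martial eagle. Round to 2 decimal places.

1519.50 J

Path 1: 249200 × 0.17 × 0.17 × 0.15 = 1080.282 J
Path 2: 1223000 × 0.14 × 0.06 × 0.15 × 0.18 = 277.3764 J
Path 3: 648700 × 0.18 × 0.07 × 0.11 × 0.18 = 161.837676 J
Total at Martial eagle: 1080.282 + 277.3764 + 161.837676 = 1519.496076 J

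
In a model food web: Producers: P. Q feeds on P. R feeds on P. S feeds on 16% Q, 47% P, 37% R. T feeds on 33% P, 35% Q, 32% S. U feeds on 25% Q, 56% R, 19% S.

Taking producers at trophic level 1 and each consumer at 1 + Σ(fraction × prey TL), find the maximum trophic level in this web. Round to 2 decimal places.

Q: 1 + 1 = 2
R: 1 + 1 = 2
S: 1 + (0.16×2 + 0.47×1 + 0.37×2) = 2.53
T: 1 + (0.33×1 + 0.35×2 + 0.32×2.53) = 2.8396
U: 1 + (0.25×2 + 0.56×2 + 0.19×2.53) = 3.1007

3.10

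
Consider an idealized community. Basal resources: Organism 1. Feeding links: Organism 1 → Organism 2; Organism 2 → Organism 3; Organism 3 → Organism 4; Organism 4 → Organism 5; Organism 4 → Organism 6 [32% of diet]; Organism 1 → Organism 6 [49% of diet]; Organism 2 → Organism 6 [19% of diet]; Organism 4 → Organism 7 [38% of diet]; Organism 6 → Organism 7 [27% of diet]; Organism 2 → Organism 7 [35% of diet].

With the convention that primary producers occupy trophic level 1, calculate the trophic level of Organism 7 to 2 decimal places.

4.07

Organism 2: 1 + 1 = 2
Organism 3: 1 + 2 = 3
Organism 4: 1 + 3 = 4
Organism 5: 1 + 4 = 5
Organism 6: 1 + (0.32×4 + 0.49×1 + 0.19×2) = 3.15
Organism 7: 1 + (0.38×4 + 0.27×3.15 + 0.35×2) = 4.0705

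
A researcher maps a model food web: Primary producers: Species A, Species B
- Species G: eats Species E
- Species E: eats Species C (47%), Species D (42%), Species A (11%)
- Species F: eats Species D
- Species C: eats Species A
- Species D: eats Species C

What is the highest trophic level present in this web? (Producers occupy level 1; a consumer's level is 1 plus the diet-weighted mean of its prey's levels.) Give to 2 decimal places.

4.31

Species C: 1 + 1 = 2
Species D: 1 + 2 = 3
Species E: 1 + (0.47×2 + 0.42×3 + 0.11×1) = 3.31
Species F: 1 + 3 = 4
Species G: 1 + 3.31 = 4.31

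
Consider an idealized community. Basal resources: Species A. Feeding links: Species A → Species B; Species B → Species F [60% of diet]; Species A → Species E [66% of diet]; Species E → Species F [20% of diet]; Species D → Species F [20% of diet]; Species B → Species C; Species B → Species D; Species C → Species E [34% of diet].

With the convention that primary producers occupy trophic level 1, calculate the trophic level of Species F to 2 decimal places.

Species B: 1 + 1 = 2
Species C: 1 + 2 = 3
Species D: 1 + 2 = 3
Species E: 1 + (0.34×3 + 0.66×1) = 2.68
Species F: 1 + (0.2×2.68 + 0.6×2 + 0.2×3) = 3.336

3.34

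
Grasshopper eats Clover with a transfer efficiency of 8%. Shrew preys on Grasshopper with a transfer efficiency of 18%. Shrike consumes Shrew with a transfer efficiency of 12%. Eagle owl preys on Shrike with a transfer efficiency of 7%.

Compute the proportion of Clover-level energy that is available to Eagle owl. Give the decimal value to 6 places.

0.000121

Product of link efficiencies: 0.08 × 0.18 × 0.12 × 0.07 = 0.00012096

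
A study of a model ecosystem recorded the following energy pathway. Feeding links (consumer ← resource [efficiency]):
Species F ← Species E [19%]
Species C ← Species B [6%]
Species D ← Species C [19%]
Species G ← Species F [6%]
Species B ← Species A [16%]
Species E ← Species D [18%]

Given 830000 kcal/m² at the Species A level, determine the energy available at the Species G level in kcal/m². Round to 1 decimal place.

Species B: 830000 × 0.16 = 132800 kcal/m²
Species C: 132800 × 0.06 = 7968 kcal/m²
Species D: 7968 × 0.19 = 1513.92 kcal/m²
Species E: 1513.92 × 0.18 = 272.5056 kcal/m²
Species F: 272.5056 × 0.19 = 51.776064 kcal/m²
Species G: 51.776064 × 0.06 = 3.10656384 kcal/m²

3.1 kcal/m²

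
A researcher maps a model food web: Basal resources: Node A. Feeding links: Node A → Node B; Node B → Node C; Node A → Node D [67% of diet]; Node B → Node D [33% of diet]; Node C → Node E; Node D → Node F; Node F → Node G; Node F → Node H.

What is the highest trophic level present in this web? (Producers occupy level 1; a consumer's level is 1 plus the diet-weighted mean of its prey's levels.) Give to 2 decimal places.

Node B: 1 + 1 = 2
Node C: 1 + 2 = 3
Node D: 1 + (0.67×1 + 0.33×2) = 2.33
Node E: 1 + 3 = 4
Node F: 1 + 2.33 = 3.33
Node G: 1 + 3.33 = 4.33
Node H: 1 + 3.33 = 4.33

4.33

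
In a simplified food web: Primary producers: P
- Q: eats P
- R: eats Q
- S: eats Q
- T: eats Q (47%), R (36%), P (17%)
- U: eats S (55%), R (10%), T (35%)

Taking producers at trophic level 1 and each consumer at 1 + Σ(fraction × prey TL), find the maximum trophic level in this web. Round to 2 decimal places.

4.07

Q: 1 + 1 = 2
R: 1 + 2 = 3
S: 1 + 2 = 3
T: 1 + (0.47×2 + 0.36×3 + 0.17×1) = 3.19
U: 1 + (0.55×3 + 0.1×3 + 0.35×3.19) = 4.0665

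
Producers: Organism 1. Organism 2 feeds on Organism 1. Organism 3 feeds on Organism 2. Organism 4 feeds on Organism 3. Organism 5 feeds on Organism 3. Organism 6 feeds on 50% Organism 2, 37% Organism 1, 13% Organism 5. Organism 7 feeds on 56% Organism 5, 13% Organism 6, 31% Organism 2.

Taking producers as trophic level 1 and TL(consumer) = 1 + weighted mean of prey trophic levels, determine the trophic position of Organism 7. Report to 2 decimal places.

4.24

Organism 2: 1 + 1 = 2
Organism 3: 1 + 2 = 3
Organism 4: 1 + 3 = 4
Organism 5: 1 + 3 = 4
Organism 6: 1 + (0.5×2 + 0.37×1 + 0.13×4) = 2.89
Organism 7: 1 + (0.56×4 + 0.13×2.89 + 0.31×2) = 4.2357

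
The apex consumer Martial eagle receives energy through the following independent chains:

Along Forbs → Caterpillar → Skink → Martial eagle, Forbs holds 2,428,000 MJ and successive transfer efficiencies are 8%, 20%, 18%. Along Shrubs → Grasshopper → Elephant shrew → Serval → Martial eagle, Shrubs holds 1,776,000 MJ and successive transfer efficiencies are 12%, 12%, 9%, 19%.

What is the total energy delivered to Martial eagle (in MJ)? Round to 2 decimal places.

7429.96 MJ

Via Forbs: 2428000 × 0.08 × 0.2 × 0.18 = 6992.64 MJ
Via Shrubs: 1776000 × 0.12 × 0.12 × 0.09 × 0.19 = 437.32224 MJ
Total at Martial eagle: 6992.64 + 437.32224 = 7429.96224 MJ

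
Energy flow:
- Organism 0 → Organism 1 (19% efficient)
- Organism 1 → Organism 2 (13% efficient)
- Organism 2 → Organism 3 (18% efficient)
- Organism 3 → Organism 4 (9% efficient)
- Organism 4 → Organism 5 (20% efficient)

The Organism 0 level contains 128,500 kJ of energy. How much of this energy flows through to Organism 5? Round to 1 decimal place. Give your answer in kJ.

10.3 kJ

Organism 1: 128500 × 0.19 = 24415 kJ
Organism 2: 24415 × 0.13 = 3173.95 kJ
Organism 3: 3173.95 × 0.18 = 571.311 kJ
Organism 4: 571.311 × 0.09 = 51.41799 kJ
Organism 5: 51.41799 × 0.2 = 10.283598 kJ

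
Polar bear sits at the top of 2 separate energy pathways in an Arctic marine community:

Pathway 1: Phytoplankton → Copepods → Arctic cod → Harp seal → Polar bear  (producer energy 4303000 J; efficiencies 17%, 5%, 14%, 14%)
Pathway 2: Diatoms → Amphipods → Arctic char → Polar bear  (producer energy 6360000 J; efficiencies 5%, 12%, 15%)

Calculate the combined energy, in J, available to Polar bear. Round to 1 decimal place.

Pathway 1: 4303000 × 0.17 × 0.05 × 0.14 × 0.14 = 716.8798 J
Pathway 2: 6360000 × 0.05 × 0.12 × 0.15 = 5724 J
Total at Polar bear: 716.8798 + 5724 = 6440.8798 J

6440.9 J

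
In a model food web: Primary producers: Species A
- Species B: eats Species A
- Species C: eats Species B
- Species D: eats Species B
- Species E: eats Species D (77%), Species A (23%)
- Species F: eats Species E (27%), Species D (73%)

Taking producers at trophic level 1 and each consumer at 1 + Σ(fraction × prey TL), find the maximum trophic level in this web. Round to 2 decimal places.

4.15

Species B: 1 + 1 = 2
Species C: 1 + 2 = 3
Species D: 1 + 2 = 3
Species E: 1 + (0.77×3 + 0.23×1) = 3.54
Species F: 1 + (0.27×3.54 + 0.73×3) = 4.1458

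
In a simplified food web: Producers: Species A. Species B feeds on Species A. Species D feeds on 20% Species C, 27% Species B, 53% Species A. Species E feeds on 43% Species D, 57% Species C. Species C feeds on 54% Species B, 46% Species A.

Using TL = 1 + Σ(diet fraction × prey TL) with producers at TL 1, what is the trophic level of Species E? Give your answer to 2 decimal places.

Species B: 1 + 1 = 2
Species C: 1 + (0.54×2 + 0.46×1) = 2.54
Species D: 1 + (0.2×2.54 + 0.27×2 + 0.53×1) = 2.578
Species E: 1 + (0.43×2.578 + 0.57×2.54) = 3.55634

3.56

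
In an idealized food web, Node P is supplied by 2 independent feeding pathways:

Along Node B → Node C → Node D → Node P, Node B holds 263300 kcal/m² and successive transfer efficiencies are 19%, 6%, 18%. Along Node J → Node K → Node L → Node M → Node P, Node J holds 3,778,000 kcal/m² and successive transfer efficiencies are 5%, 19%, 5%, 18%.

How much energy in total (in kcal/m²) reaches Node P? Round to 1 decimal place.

863.3 kcal/m²

Via Node B: 263300 × 0.19 × 0.06 × 0.18 = 540.2916 kcal/m²
Via Node J: 3778000 × 0.05 × 0.19 × 0.05 × 0.18 = 323.019 kcal/m²
Total at Node P: 540.2916 + 323.019 = 863.3106 kcal/m²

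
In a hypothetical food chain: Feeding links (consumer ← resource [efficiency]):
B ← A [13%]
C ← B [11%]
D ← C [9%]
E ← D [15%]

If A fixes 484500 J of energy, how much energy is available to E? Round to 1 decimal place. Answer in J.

93.5 J

B: 484500 × 0.13 = 62985 J
C: 62985 × 0.11 = 6928.35 J
D: 6928.35 × 0.09 = 623.5515 J
E: 623.5515 × 0.15 = 93.532725 J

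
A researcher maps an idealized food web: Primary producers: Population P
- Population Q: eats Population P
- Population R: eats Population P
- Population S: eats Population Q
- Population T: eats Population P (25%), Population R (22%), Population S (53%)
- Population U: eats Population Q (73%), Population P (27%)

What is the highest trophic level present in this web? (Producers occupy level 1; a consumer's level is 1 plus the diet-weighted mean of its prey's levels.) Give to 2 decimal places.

3.28

Population Q: 1 + 1 = 2
Population R: 1 + 1 = 2
Population S: 1 + 2 = 3
Population T: 1 + (0.25×1 + 0.22×2 + 0.53×3) = 3.28
Population U: 1 + (0.73×2 + 0.27×1) = 2.73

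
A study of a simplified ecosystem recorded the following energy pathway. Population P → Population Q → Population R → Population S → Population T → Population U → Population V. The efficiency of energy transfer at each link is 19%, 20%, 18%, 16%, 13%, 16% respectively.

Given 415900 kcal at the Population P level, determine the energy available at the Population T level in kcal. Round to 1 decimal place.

455.2 kcal

Population Q: 415900 × 0.19 = 79021 kcal
Population R: 79021 × 0.2 = 15804.2 kcal
Population S: 15804.2 × 0.18 = 2844.756 kcal
Population T: 2844.756 × 0.16 = 455.16096 kcal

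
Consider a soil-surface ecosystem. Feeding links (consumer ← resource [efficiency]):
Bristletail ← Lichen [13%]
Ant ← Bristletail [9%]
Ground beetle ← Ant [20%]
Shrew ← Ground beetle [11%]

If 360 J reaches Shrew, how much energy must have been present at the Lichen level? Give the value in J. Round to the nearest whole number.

Cumulative transfer efficiency: 0.13 × 0.09 × 0.2 × 0.11 = 0.0002574
Lichen energy = 360 / 0.0002574 = 1398601 J

1398601 J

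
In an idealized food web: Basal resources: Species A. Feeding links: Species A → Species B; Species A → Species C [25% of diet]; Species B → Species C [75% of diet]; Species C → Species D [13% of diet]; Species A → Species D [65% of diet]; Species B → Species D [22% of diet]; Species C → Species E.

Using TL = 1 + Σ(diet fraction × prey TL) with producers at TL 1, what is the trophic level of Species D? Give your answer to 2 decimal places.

Species B: 1 + 1 = 2
Species C: 1 + (0.25×1 + 0.75×2) = 2.75
Species D: 1 + (0.13×2.75 + 0.65×1 + 0.22×2) = 2.4475
Species E: 1 + 2.75 = 3.75

2.45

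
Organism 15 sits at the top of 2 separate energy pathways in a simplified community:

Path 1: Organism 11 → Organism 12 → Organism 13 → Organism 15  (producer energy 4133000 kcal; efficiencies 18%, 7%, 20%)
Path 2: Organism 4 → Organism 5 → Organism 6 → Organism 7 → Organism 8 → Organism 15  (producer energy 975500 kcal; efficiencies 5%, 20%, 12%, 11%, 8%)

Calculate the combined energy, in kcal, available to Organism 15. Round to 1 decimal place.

Path 1: 4133000 × 0.18 × 0.07 × 0.2 = 10415.16 kcal
Path 2: 975500 × 0.05 × 0.2 × 0.12 × 0.11 × 0.08 = 10.30128 kcal
Total at Organism 15: 10415.16 + 10.30128 = 10425.46128 kcal

10425.5 kcal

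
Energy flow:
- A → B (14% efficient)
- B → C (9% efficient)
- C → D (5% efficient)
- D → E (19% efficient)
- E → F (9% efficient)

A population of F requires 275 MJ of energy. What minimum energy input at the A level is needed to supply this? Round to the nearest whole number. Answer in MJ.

25526780 MJ

Cumulative transfer efficiency: 0.14 × 0.09 × 0.05 × 0.19 × 0.09 = 0.000010773
A energy = 275 / 0.000010773 = 25526780 MJ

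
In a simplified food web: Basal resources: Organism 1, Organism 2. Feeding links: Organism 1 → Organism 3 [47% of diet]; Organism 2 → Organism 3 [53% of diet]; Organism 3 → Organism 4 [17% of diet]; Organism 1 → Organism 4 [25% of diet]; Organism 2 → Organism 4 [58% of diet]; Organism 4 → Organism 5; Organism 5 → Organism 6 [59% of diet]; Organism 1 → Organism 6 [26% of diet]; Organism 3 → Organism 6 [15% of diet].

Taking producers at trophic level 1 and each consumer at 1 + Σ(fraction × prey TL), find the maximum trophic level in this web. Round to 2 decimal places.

3.43

Organism 3: 1 + (0.47×1 + 0.53×1) = 2
Organism 4: 1 + (0.17×2 + 0.25×1 + 0.58×1) = 2.17
Organism 5: 1 + 2.17 = 3.17
Organism 6: 1 + (0.59×3.17 + 0.26×1 + 0.15×2) = 3.4303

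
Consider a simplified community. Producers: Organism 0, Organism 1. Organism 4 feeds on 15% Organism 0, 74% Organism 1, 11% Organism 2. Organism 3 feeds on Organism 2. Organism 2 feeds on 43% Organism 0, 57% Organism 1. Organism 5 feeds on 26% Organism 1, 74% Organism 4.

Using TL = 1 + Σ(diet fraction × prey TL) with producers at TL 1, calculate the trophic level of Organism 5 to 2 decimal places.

Organism 2: 1 + (0.43×1 + 0.57×1) = 2
Organism 3: 1 + 2 = 3
Organism 4: 1 + (0.15×1 + 0.74×1 + 0.11×2) = 2.11
Organism 5: 1 + (0.26×1 + 0.74×2.11) = 2.8214

2.82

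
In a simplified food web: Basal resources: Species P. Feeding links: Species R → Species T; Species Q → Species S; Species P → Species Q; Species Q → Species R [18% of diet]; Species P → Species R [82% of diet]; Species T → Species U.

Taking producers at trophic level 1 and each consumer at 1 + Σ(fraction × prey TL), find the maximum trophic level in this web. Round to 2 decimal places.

4.18

Species Q: 1 + 1 = 2
Species R: 1 + (0.82×1 + 0.18×2) = 2.18
Species S: 1 + 2 = 3
Species T: 1 + 2.18 = 3.18
Species U: 1 + 3.18 = 4.18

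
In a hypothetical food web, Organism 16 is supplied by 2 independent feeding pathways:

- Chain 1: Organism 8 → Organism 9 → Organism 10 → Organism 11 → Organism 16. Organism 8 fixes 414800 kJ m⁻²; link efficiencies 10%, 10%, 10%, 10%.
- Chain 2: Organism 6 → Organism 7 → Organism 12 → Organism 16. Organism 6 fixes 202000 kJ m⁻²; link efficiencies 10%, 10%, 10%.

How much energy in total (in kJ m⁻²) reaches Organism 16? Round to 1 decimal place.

243.5 kJ m⁻²

Chain 1: 414800 × 0.1 × 0.1 × 0.1 × 0.1 = 41.48 kJ m⁻²
Chain 2: 202000 × 0.1 × 0.1 × 0.1 = 202 kJ m⁻²
Total at Organism 16: 41.48 + 202 = 243.48 kJ m⁻²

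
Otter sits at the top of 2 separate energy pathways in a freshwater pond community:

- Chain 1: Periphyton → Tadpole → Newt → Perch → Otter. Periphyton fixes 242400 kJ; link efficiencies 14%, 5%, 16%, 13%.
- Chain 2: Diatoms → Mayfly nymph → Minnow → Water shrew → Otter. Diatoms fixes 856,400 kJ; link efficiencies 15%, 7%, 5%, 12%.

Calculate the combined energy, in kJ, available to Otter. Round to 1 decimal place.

Chain 1: 242400 × 0.14 × 0.05 × 0.16 × 0.13 = 35.29344 kJ
Chain 2: 856400 × 0.15 × 0.07 × 0.05 × 0.12 = 53.9532 kJ
Total at Otter: 35.29344 + 53.9532 = 89.24664 kJ

89.2 kJ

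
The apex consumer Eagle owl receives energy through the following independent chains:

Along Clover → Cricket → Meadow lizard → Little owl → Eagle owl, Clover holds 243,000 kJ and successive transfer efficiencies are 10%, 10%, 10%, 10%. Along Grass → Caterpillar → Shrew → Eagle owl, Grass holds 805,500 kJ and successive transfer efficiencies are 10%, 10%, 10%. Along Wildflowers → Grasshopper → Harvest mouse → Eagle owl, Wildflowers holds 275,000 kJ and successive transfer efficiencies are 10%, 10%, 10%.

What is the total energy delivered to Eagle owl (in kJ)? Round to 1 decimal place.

1104.8 kJ

Via Clover: 243000 × 0.1 × 0.1 × 0.1 × 0.1 = 24.3 kJ
Via Grass: 805500 × 0.1 × 0.1 × 0.1 = 805.5 kJ
Via Wildflowers: 275000 × 0.1 × 0.1 × 0.1 = 275 kJ
Total at Eagle owl: 24.3 + 805.5 + 275 = 1104.8 kJ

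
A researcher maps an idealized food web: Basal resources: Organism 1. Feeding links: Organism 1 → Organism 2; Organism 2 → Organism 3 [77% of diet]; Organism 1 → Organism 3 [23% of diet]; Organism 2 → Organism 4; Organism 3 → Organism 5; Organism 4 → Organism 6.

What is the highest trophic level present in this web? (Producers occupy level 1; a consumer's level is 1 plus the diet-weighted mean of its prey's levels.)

4

Organism 2: 1 + 1 = 2
Organism 3: 1 + (0.77×2 + 0.23×1) = 2.77
Organism 4: 1 + 2 = 3
Organism 5: 1 + 2.77 = 3.77
Organism 6: 1 + 3 = 4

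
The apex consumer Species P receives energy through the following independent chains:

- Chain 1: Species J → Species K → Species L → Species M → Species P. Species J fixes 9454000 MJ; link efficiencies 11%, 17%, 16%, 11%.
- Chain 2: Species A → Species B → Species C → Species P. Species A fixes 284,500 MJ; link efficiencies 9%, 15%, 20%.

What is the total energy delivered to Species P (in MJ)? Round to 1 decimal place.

Chain 1: 9454000 × 0.11 × 0.17 × 0.16 × 0.11 = 3111.50048 MJ
Chain 2: 284500 × 0.09 × 0.15 × 0.2 = 768.15 MJ
Total at Species P: 3111.50048 + 768.15 = 3879.65048 MJ

3879.7 MJ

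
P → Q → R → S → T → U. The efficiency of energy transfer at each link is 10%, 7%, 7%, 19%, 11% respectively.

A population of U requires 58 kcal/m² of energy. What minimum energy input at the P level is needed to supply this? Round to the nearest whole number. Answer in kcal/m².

Cumulative transfer efficiency: 0.1 × 0.07 × 0.07 × 0.19 × 0.11 = 0.000010241
P energy = 58 / 0.000010241 = 5663509 kcal/m²

5663509 kcal/m²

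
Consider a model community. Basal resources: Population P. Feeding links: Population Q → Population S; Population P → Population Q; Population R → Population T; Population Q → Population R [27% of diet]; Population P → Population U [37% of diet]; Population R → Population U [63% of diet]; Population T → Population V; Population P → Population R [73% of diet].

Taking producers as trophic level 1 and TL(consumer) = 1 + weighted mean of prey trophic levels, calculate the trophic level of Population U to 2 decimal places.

Population Q: 1 + 1 = 2
Population R: 1 + (0.73×1 + 0.27×2) = 2.27
Population S: 1 + 2 = 3
Population T: 1 + 2.27 = 3.27
Population U: 1 + (0.63×2.27 + 0.37×1) = 2.8001
Population V: 1 + 3.27 = 4.27

2.80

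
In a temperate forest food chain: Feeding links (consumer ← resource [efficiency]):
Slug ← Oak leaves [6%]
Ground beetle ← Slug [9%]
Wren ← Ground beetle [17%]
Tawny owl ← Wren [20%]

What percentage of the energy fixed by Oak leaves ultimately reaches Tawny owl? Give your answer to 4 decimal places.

Product of link efficiencies: 0.06 × 0.09 × 0.17 × 0.2 = 0.0001836
As a percentage: 0.0001836 × 100 = 0.0184%

0.0184%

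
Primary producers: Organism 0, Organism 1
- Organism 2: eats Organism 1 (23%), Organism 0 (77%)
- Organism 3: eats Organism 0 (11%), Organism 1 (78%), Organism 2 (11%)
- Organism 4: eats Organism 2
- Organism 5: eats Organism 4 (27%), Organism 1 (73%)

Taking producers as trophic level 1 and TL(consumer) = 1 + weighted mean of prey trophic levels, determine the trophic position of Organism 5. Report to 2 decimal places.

Organism 2: 1 + (0.23×1 + 0.77×1) = 2
Organism 3: 1 + (0.11×1 + 0.78×1 + 0.11×2) = 2.11
Organism 4: 1 + 2 = 3
Organism 5: 1 + (0.27×3 + 0.73×1) = 2.54

2.54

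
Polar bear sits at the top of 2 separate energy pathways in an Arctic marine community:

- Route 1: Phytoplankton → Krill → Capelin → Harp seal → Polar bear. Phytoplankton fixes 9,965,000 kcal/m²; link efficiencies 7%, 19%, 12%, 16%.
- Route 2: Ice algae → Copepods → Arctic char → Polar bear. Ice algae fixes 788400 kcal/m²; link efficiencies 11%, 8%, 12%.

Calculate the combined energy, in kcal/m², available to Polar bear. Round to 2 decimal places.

3377.21 kcal/m²

Route 1: 9965000 × 0.07 × 0.19 × 0.12 × 0.16 = 2544.6624 kcal/m²
Route 2: 788400 × 0.11 × 0.08 × 0.12 = 832.5504 kcal/m²
Total at Polar bear: 2544.6624 + 832.5504 = 3377.2128 kcal/m²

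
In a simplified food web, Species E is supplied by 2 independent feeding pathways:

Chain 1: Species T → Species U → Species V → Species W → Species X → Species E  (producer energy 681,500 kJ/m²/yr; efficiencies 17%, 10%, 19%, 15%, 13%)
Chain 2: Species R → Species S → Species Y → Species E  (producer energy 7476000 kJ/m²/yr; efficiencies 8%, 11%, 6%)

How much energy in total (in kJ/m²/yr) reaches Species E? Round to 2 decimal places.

3990.25 kJ/m²/yr

Chain 1: 681500 × 0.17 × 0.1 × 0.19 × 0.15 × 0.13 = 42.9242775 kJ/m²/yr
Chain 2: 7476000 × 0.08 × 0.11 × 0.06 = 3947.328 kJ/m²/yr
Total at Species E: 42.9242775 + 3947.328 = 3990.2522775 kJ/m²/yr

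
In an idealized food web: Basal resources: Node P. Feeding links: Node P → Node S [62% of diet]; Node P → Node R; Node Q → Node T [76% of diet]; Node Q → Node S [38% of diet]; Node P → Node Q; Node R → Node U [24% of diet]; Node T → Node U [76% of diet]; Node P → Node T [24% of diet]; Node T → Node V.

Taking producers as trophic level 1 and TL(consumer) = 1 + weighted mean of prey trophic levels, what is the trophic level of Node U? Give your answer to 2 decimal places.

Node Q: 1 + 1 = 2
Node R: 1 + 1 = 2
Node S: 1 + (0.62×1 + 0.38×2) = 2.38
Node T: 1 + (0.76×2 + 0.24×1) = 2.76
Node U: 1 + (0.24×2 + 0.76×2.76) = 3.5776
Node V: 1 + 2.76 = 3.76

3.58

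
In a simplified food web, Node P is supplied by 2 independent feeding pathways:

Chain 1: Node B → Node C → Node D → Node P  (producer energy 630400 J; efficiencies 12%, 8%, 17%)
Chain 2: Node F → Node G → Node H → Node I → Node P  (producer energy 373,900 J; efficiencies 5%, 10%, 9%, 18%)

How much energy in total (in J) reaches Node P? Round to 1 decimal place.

Chain 1: 630400 × 0.12 × 0.08 × 0.17 = 1028.8128 J
Chain 2: 373900 × 0.05 × 0.1 × 0.09 × 0.18 = 30.2859 J
Total at Node P: 1028.8128 + 30.2859 = 1059.0987 J

1059.1 J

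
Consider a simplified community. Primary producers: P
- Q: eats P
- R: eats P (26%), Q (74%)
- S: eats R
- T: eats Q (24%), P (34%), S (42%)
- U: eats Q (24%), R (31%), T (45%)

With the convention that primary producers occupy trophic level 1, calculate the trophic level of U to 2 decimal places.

3.86

Q: 1 + 1 = 2
R: 1 + (0.26×1 + 0.74×2) = 2.74
S: 1 + 2.74 = 3.74
T: 1 + (0.24×2 + 0.34×1 + 0.42×3.74) = 3.3908
U: 1 + (0.24×2 + 0.31×2.74 + 0.45×3.3908) = 3.85526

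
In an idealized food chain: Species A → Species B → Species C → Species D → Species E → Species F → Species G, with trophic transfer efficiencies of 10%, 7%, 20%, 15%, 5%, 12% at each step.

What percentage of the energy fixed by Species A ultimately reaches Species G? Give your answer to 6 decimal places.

0.000126%

Product of link efficiencies: 0.1 × 0.07 × 0.2 × 0.15 × 0.05 × 0.12 = 0.00000126
As a percentage: 0.00000126 × 100 = 0.000126%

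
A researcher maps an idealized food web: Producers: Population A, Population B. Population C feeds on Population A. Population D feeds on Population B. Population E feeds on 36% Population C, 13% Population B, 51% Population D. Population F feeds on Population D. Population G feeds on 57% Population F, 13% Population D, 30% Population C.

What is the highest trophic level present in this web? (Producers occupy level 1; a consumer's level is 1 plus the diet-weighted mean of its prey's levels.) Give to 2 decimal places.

3.57

Population C: 1 + 1 = 2
Population D: 1 + 1 = 2
Population E: 1 + (0.36×2 + 0.13×1 + 0.51×2) = 2.87
Population F: 1 + 2 = 3
Population G: 1 + (0.57×3 + 0.13×2 + 0.3×2) = 3.57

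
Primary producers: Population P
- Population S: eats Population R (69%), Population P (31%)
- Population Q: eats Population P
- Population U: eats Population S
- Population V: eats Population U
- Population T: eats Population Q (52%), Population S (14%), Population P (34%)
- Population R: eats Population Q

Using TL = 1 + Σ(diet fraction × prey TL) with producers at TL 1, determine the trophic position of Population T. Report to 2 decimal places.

2.85

Population Q: 1 + 1 = 2
Population R: 1 + 2 = 3
Population S: 1 + (0.69×3 + 0.31×1) = 3.38
Population T: 1 + (0.52×2 + 0.14×3.38 + 0.34×1) = 2.8532
Population U: 1 + 3.38 = 4.38
Population V: 1 + 4.38 = 5.38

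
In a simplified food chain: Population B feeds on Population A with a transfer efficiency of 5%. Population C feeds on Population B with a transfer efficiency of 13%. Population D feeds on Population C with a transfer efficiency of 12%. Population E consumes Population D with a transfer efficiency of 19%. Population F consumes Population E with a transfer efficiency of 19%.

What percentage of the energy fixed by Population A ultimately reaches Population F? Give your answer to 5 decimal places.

Product of link efficiencies: 0.05 × 0.13 × 0.12 × 0.19 × 0.19 = 0.000028158
As a percentage: 0.000028158 × 100 = 0.00282%

0.00282%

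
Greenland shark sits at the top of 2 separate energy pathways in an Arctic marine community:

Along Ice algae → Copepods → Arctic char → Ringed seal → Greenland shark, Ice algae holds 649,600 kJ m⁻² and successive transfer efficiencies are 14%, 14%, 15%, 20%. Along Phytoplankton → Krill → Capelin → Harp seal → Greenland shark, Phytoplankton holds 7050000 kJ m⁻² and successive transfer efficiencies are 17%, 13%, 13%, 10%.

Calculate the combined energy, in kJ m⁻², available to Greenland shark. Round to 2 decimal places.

Via Ice algae: 649600 × 0.14 × 0.14 × 0.15 × 0.2 = 381.9648 kJ m⁻²
Via Phytoplankton: 7050000 × 0.17 × 0.13 × 0.13 × 0.1 = 2025.465 kJ m⁻²
Total at Greenland shark: 381.9648 + 2025.465 = 2407.4298 kJ m⁻²

2407.43 kJ m⁻²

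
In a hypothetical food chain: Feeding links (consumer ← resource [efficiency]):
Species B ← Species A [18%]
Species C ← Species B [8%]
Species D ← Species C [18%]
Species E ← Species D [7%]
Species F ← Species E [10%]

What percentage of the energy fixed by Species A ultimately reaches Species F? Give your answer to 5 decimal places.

0.00181%

Product of link efficiencies: 0.18 × 0.08 × 0.18 × 0.07 × 0.1 = 0.000018144
As a percentage: 0.000018144 × 100 = 0.00181%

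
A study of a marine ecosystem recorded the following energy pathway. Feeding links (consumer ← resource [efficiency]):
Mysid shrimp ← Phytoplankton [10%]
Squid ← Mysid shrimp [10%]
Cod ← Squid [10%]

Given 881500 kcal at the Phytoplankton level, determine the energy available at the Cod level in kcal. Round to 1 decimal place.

881.5 kcal

Mysid shrimp: 881500 × 0.1 = 88150 kcal
Squid: 88150 × 0.1 = 8815 kcal
Cod: 8815 × 0.1 = 881.5 kcal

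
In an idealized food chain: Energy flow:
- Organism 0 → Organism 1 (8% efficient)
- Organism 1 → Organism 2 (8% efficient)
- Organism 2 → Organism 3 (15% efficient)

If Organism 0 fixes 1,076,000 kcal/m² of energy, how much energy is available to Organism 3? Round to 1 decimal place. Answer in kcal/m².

1033.0 kcal/m²

Organism 1: 1076000 × 0.08 = 86080 kcal/m²
Organism 2: 86080 × 0.08 = 6886.4 kcal/m²
Organism 3: 6886.4 × 0.15 = 1032.96 kcal/m²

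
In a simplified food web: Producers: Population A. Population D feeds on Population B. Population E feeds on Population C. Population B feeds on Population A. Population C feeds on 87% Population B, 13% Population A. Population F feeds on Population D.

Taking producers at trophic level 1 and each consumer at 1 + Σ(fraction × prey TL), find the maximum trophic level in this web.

Population B: 1 + 1 = 2
Population C: 1 + (0.87×2 + 0.13×1) = 2.87
Population D: 1 + 2 = 3
Population E: 1 + 2.87 = 3.87
Population F: 1 + 3 = 4

4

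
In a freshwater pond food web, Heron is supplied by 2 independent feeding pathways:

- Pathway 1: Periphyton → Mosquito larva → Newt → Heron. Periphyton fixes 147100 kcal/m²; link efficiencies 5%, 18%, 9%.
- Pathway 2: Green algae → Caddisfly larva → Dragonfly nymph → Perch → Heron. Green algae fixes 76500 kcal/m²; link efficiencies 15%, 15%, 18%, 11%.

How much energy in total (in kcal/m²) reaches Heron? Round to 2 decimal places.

Pathway 1: 147100 × 0.05 × 0.18 × 0.09 = 119.151 kcal/m²
Pathway 2: 76500 × 0.15 × 0.15 × 0.18 × 0.11 = 34.08075 kcal/m²
Total at Heron: 119.151 + 34.08075 = 153.23175 kcal/m²

153.23 kcal/m²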